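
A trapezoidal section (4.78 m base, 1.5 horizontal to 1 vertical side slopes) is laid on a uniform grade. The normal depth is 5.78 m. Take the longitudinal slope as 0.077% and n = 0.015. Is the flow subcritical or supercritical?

With bottom width b = 4.78 m and side slope z = 1.5: A = (b + zy)y = (4.78 + 1.5×5.78)×5.78 = 77.74 m²; P = b + 2y√(1+z²) = 4.78 + 2×5.78×1.803 = 25.62 m.
Hydraulic radius R = A/P = 77.74/25.62 = 3.034 m.
V = (1/n) R^(2/3) √S = (1/0.015) × 3.034^(2/3) × √0.00077 = 3.877 m/s. Hydraulic depth D_h = A/T = 77.74/22.12 = 3.515 m.
Froude number Fr = V/√(g·D_h) = 3.877/√(9.81×3.515) = 0.66, which is less than 1, so the flow is subcritical.

subcritical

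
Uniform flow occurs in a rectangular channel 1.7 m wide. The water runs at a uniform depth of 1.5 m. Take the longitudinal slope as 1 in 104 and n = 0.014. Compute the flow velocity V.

V = 4.66 m/s

Flow area A = b·y = 1.7 × 1.5 = 2.55 m². Wetted perimeter P = b + 2y = 1.7 + 2×1.5 = 4.7 m.
Hydraulic radius R = A/P = 2.55/4.7 = 0.5426 m.
From Manning's equation, V = (1/n) R^(2/3) S^(1/2) = (1/0.014) × 0.5426^(2/3) × 0.009615^(1/2) = 4.66 m/s.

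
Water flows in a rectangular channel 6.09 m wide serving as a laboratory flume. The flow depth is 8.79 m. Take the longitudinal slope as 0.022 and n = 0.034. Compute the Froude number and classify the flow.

Flow area A = b·y = 6.09 × 8.79 = 53.53 m². Wetted perimeter P = b + 2y = 6.09 + 2×8.79 = 23.67 m.
Hydraulic radius R = A/P = 53.53/23.67 = 2.262 m.
V = (1/n) R^(2/3) √S = (1/0.034) × 2.262^(2/3) × √0.022 = 7.516 m/s. Hydraulic depth D_h = A/T = 53.53/6.09 = 8.79 m.
Froude number Fr = V/√(g·D_h) = 7.516/√(9.81×8.79) = 0.809, which is less than 1, so the flow is subcritical.

subcritical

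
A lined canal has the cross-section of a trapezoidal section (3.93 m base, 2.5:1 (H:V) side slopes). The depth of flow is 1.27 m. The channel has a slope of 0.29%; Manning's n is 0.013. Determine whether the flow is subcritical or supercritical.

With bottom width b = 3.93 m and side slope z = 2.5: A = (b + zy)y = (3.93 + 2.5×1.27)×1.27 = 9.023 m²; P = b + 2y√(1+z²) = 3.93 + 2×1.27×2.693 = 10.77 m.
Hydraulic radius R = A/P = 9.023/10.77 = 0.8379 m.
V = (1/n) R^(2/3) √S = (1/0.013) × 0.8379^(2/3) × √0.0029 = 3.682 m/s. Hydraulic depth D_h = A/T = 9.023/10.28 = 0.8778 m.
Froude number Fr = V/√(g·D_h) = 3.682/√(9.81×0.8778) = 1.25, which is greater than 1, so the flow is supercritical.

supercritical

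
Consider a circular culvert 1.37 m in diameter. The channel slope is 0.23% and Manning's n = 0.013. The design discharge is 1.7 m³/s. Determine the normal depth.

Manning's equation rearranged: A R^(2/3) = nQ / (1·√S) = 0.013 × 1.7 / (√0.0023) = 0.4608.
At y = 0.715 m: A R^(2/3) = 0.3878 — too small.
At y = 1.01 m: A R^(2/3) = 0.6448 — too large.
At y = 0.795 m: A R^(2/3) = 0.4604 — ≈ 0.4608.

y_n = 0.795 m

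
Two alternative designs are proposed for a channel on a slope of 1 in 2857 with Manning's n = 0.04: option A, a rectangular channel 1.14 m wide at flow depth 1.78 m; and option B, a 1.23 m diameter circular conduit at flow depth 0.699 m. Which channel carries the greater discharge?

Channel A: Flow area A = b·y = 1.14 × 1.78 = 2.029 m². Wetted perimeter P = b + 2y = 1.14 + 2×1.78 = 4.7 m. Hydraulic radius R = A/P = 2.029/4.7 = 0.4317 m. Q_A = (1/0.04)·2.029·0.4317^(2/3)·√0.00035 = 0.5422 m³/s.
Channel B: For a circular section of diameter D = 1.23 m at depth y = 0.699 m, the central angle is θ = 2 arccos(1 − 2y/D) = 3.416 rad. Then A = (D²/8)(θ − sin θ) = 0.6971 m² and P = Dθ/2 = 2.101 m. Hydraulic radius R = A/P = 0.6971/2.101 = 0.3319 m. Q_B = (1/0.04)·0.6971·0.3319^(2/3)·√0.00035 = 0.1563 m³/s.
Q_A = 0.5422 m³/s vs Q_B = 0.1563 m³/s, so channel A carries more.

channel A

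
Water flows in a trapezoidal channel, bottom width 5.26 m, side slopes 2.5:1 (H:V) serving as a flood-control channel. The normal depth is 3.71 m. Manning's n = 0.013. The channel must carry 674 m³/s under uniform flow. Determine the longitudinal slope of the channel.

S = 0.00959

With bottom width b = 5.26 m and side slope z = 2.5: A = (b + zy)y = (5.26 + 2.5×3.71)×3.71 = 53.92 m²; P = b + 2y√(1+z²) = 5.26 + 2×3.71×2.693 = 25.24 m.
Hydraulic radius R = A/P = 53.92/25.24 = 2.137 m.
From Manning's equation, S = [nQ / (1 A R^(2/3))]² = [0.013 × 674 / (1 × 53.92 × 2.137^(2/3))]² = 0.00959.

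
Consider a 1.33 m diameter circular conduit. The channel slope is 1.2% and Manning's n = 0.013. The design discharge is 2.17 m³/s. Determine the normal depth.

y_n = 0.574 m

Manning's equation rearranged: A R^(2/3) = nQ / (1·√S) = 0.013 × 2.17 / (√0.012) = 0.2575.
At y = 0.467 m: A R^(2/3) = 0.1764 — low.
At y = 0.642 m: A R^(2/3) = 0.3139 — high.
At y = 0.574 m: A R^(2/3) = 0.2578 — matches.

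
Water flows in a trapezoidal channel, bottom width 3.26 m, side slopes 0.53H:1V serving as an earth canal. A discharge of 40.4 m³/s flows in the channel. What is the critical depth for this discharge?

y_c = 2.21 m

At critical depth, Q² T / (g A³) = 1, i.e. A³/T = Q²/g = 40.4²/9.81 = 166.4.
At y = 2.51 m: A³/T = 258.3 — over.
At y = 2.21 m: A³/T = 167.6 — matches.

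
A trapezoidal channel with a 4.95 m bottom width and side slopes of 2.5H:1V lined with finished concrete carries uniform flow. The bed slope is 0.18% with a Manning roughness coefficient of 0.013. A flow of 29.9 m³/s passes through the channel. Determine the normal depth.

y_n = 1.25 m

Manning's equation rearranged: A R^(2/3) = nQ / (1·√S) = 0.013 × 29.9 / (√0.0018) = 9.162.
Trying y = 0.946 m: A R^(2/3) = 5.398 — low.
Trying y = 1.25 m: A R^(2/3) = 9.157 — matches.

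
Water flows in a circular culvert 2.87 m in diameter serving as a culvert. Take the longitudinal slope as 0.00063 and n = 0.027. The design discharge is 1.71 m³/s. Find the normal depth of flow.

Manning's equation rearranged: A R^(2/3) = nQ / (1·√S) = 0.027 × 1.71 / (√0.00063) = 1.839.
Trying y = 0.973 m: A R^(2/3) = 1.284 — short.
Trying y = 1.43 m: A R^(2/3) = 2.577 — over.
Trying y = 1.18 m: A R^(2/3) = 1.837 — close enough.

y_n = 1.18 m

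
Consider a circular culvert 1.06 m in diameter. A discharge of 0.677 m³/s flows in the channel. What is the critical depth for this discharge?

At critical depth, Q² T / (g A³) = 1, i.e. A³/T = Q²/g = 0.677²/9.81 = 0.04672.
Trying y = 0.323 m: A³/T = 0.01207 — low.
Trying y = 0.527 m: A³/T = 0.0793 — high.
Trying y = 0.459 m: A³/T = 0.04675 — ≈ 0.04672.

y_c = 0.459 m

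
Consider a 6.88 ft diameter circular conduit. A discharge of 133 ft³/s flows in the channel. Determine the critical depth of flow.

y_c = 2.99 ft

At critical depth, Q² T / (g A³) = 1, i.e. A³/T = Q²/g = 133²/32.2 = 549.3.
Trying y = 2.64 ft: A³/T = 338.6 — too small.
Trying y = 2.99 ft: A³/T = 546.1 — ≈ 549.3.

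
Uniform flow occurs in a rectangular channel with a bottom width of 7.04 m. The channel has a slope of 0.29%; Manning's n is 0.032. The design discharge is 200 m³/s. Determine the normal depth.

Manning's equation rearranged: A R^(2/3) = nQ / (1·√S) = 0.032 × 200 / (√0.0029) = 118.8.
Try y = 6.54 m: A R^(2/3) = 79.95 — low.
Try y = 10.9 m: A R^(2/3) = 147.3 — high.
Try y = 9.08 m: A R^(2/3) = 118.9 — close enough.

y_n = 9.08 m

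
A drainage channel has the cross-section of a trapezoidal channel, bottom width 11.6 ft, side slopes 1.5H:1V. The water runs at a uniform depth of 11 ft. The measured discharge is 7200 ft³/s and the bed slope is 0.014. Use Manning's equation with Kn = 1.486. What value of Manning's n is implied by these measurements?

With bottom width b = 11.6 ft and side slope z = 1.5: A = (b + zy)y = (11.6 + 1.5×11)×11 = 309.1 ft²; P = b + 2y√(1+z²) = 11.6 + 2×11×1.803 = 51.26 ft.
Hydraulic radius R = A/P = 309.1/51.26 = 6.03 ft.
Rearranging Manning's equation: n = (1.486/Q) A R^(2/3) S^(1/2) = (1.486/7200) × 309.1 × 6.03^(2/3) × √0.014 = 0.025.

n = 0.025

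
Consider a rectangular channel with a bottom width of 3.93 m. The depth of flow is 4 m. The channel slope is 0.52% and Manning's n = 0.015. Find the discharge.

Q = 90.8 m³/s

Flow area A = b·y = 3.93 × 4 = 15.72 m². Wetted perimeter P = b + 2y = 3.93 + 2×4 = 11.93 m.
Hydraulic radius R = A/P = 15.72/11.93 = 1.318 m.
Manning's equation: Q = (1/n) A R^(2/3) S^(1/2) = (1/0.015) × 15.72 × 1.318^(2/3) × 0.0052^(1/2) = 90.8 m³/s.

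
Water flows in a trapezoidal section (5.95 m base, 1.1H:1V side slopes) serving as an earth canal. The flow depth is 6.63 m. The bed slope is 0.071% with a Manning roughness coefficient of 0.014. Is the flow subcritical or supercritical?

subcritical

With bottom width b = 5.95 m and side slope z = 1.1: A = (b + zy)y = (5.95 + 1.1×6.63)×6.63 = 87.8 m²; P = b + 2y√(1+z²) = 5.95 + 2×6.63×1.487 = 25.66 m.
Hydraulic radius R = A/P = 87.8/25.66 = 3.421 m.
V = (1/n) R^(2/3) √S = (1/0.014) × 3.421^(2/3) × √0.00071 = 4.322 m/s. Hydraulic depth D_h = A/T = 87.8/20.54 = 4.275 m.
Froude number Fr = V/√(g·D_h) = 4.322/√(9.81×4.275) = 0.667, which is less than 1, so the flow is subcritical.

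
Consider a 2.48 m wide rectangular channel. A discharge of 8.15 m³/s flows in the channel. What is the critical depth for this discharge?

For a rectangular channel, critical depth y_c = (q²/g)^(1/3) where q = Q/b = 8.15/2.48 = 3.286 m²/s.
So y_c = (3.286²/9.81)^(1/3) = 1.03 m.

y_c = 1.03 m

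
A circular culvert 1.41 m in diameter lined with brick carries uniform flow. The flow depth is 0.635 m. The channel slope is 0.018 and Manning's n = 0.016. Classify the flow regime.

supercritical

For a circular section of diameter D = 1.41 m at depth y = 0.635 m, the central angle is θ = 2 arccos(1 − 2y/D) = 2.943 rad. Then A = (D²/8)(θ − sin θ) = 0.6822 m² and P = Dθ/2 = 2.075 m.
Hydraulic radius R = A/P = 0.6822/2.075 = 0.3288 m.
V = (1/n) R^(2/3) √S = (1/0.016) × 0.3288^(2/3) × √0.018 = 3.995 m/s. Hydraulic depth D_h = A/T = 0.6822/1.403 = 0.4862 m.
Froude number Fr = V/√(g·D_h) = 3.995/√(9.81×0.4862) = 1.83, which is greater than 1, so the flow is supercritical.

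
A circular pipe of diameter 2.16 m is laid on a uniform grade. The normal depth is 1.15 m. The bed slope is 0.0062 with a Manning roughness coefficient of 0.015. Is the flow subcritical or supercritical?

For a circular section of diameter D = 2.16 m at depth y = 1.15 m, the central angle is θ = 2 arccos(1 − 2y/D) = 3.271 rad. Then A = (D²/8)(θ − sin θ) = 1.983 m² and P = Dθ/2 = 3.533 m.
Hydraulic radius R = A/P = 1.983/3.533 = 0.5614 m.
V = (1/n) R^(2/3) √S = (1/0.015) × 0.5614^(2/3) × √0.0062 = 3.572 m/s. Hydraulic depth D_h = A/T = 1.983/2.155 = 0.9201 m.
Froude number Fr = V/√(g·D_h) = 3.572/√(9.81×0.9201) = 1.19, which is greater than 1, so the flow is supercritical.

supercritical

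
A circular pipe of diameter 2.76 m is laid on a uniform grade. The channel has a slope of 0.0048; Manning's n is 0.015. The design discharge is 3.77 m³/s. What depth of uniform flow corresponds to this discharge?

Manning's equation rearranged: A R^(2/3) = nQ / (1·√S) = 0.015 × 3.77 / (√0.0048) = 0.8162.
Try y = 0.536 m: A R^(2/3) = 0.3854 — short.
Try y = 0.781 m: A R^(2/3) = 0.8166 — ≈ 0.8162.

y_n = 0.781 m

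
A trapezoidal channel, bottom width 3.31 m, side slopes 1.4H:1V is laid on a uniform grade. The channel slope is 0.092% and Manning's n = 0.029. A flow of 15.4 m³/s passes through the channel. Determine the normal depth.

y_n = 2.07 m

Manning's equation rearranged: A R^(2/3) = nQ / (1·√S) = 0.029 × 15.4 / (√0.00092) = 14.72.
Trying y = 1.6 m: A R^(2/3) = 8.923 — short.
Trying y = 2.29 m: A R^(2/3) = 18.08 — over.
Trying y = 2.07 m: A R^(2/3) = 14.77 — ≈ 14.72.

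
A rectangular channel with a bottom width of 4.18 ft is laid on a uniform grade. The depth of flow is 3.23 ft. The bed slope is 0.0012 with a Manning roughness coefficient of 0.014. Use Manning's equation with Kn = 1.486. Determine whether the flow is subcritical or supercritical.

subcritical

Flow area A = b·y = 4.18 × 3.23 = 13.5 ft². Wetted perimeter P = b + 2y = 4.18 + 2×3.23 = 10.64 ft.
Hydraulic radius R = A/P = 13.5/10.64 = 1.269 ft.
V = (1.486/n) R^(2/3) √S = (1.486/0.014) × 1.269^(2/3) × √0.0012 = 4.31 ft/s. Hydraulic depth D_h = A/T = 13.5/4.18 = 3.23 ft.
Froude number Fr = V/√(g·D_h) = 4.31/√(32.2×3.23) = 0.423, which is less than 1, so the flow is subcritical.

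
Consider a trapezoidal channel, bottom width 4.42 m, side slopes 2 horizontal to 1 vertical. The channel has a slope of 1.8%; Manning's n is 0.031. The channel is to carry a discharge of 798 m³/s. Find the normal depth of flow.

Manning's equation rearranged: A R^(2/3) = nQ / (1·√S) = 0.031 × 798 / (√0.018) = 184.4.
Try y = 4.16 m: A R^(2/3) = 92.4 — short.
Try y = 6.83 m: A R^(2/3) = 286.4 — over.
Try y = 5.65 m: A R^(2/3) = 184.4 — matches.

y_n = 5.65 m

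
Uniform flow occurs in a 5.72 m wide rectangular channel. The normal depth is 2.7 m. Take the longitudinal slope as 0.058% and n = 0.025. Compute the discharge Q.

Q = 18.5 m³/s

Flow area A = b·y = 5.72 × 2.7 = 15.44 m². Wetted perimeter P = b + 2y = 5.72 + 2×2.7 = 11.12 m.
Hydraulic radius R = A/P = 15.44/11.12 = 1.389 m.
Manning's equation: Q = (1/n) A R^(2/3) S^(1/2) = (1/0.025) × 15.44 × 1.389^(2/3) × 0.00058^(1/2) = 18.5 m³/s.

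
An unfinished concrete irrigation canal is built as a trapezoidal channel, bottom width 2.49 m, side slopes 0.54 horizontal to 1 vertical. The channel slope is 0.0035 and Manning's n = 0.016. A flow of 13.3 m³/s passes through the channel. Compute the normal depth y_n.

y_n = 1.33 m

Manning's equation rearranged: A R^(2/3) = nQ / (1·√S) = 0.016 × 13.3 / (√0.0035) = 3.597.
At y = 1.17 m: A R^(2/3) = 2.905 — short.
At y = 1.33 m: A R^(2/3) = 3.597 — close enough.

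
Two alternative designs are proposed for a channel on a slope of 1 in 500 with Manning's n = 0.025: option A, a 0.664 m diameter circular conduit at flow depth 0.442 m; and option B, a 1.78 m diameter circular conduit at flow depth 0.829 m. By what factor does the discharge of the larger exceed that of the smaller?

7.84

Channel A: For a circular section of diameter D = 0.664 m at depth y = 0.442 m, the central angle is θ = 2 arccos(1 − 2y/D) = 3.817 rad. Then A = (D²/8)(θ − sin θ) = 0.2448 m² and P = Dθ/2 = 1.267 m. Hydraulic radius R = A/P = 0.2448/1.267 = 0.1932 m. Q_A = (1/0.025)·0.2448·0.1932^(2/3)·√0.002 = 0.1464 m³/s.
Channel B: For a circular section of diameter D = 1.78 m at depth y = 0.829 m, the central angle is θ = 2 arccos(1 − 2y/D) = 3.004 rad. Then A = (D²/8)(θ − sin θ) = 1.136 m² and P = Dθ/2 = 2.674 m. Hydraulic radius R = A/P = 1.136/2.674 = 0.4247 m. Q_B = (1/0.025)·1.136·0.4247^(2/3)·√0.002 = 1.148 m³/s.
The larger discharge is 1.148 m³/s and the smaller is 0.1464 m³/s; the ratio is 7.84.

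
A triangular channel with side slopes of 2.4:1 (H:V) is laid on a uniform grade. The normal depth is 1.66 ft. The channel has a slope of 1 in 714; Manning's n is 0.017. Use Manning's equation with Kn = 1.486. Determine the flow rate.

For a triangular section with side slope z = 2.4: A = zy² = 2.4×1.66² = 6.613 ft²; P = 2y√(1+z²) = 2×1.66×2.6 = 8.632 ft.
Hydraulic radius R = A/P = 6.613/8.632 = 0.7662 ft.
Manning's equation: Q = (1.486/n) A R^(2/3) S^(1/2) = (1.486/0.017) × 6.613 × 0.7662^(2/3) × 0.001401^(1/2) = 18.1 ft³/s.

Q = 18.1 ft³/s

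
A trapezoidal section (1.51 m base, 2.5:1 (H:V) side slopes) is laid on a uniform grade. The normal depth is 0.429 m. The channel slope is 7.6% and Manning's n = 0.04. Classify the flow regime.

supercritical

With bottom width b = 1.51 m and side slope z = 2.5: A = (b + zy)y = (1.51 + 2.5×0.429)×0.429 = 1.108 m²; P = b + 2y√(1+z²) = 1.51 + 2×0.429×2.693 = 3.82 m.
Hydraulic radius R = A/P = 1.108/3.82 = 0.29 m.
V = (1/n) R^(2/3) √S = (1/0.04) × 0.29^(2/3) × √0.076 = 3.02 m/s. Hydraulic depth D_h = A/T = 1.108/3.655 = 0.3031 m.
Froude number Fr = V/√(g·D_h) = 3.02/√(9.81×0.3031) = 1.75, which is greater than 1, so the flow is supercritical.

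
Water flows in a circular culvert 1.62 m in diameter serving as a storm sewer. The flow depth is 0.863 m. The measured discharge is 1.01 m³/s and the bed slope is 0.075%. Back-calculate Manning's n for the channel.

For a circular section of diameter D = 1.62 m at depth y = 0.863 m, the central angle is θ = 2 arccos(1 − 2y/D) = 3.273 rad. Then A = (D²/8)(θ − sin θ) = 1.116 m² and P = Dθ/2 = 2.651 m.
Hydraulic radius R = A/P = 1.116/2.651 = 0.4212 m.
Rearranging Manning's equation: n = (1/Q) A R^(2/3) S^(1/2) = (1/1.01) × 1.116 × 0.4212^(2/3) × √0.00075 = 0.017.

n = 0.017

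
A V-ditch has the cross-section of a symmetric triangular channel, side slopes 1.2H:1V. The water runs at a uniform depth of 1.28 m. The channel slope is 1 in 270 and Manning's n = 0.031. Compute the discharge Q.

Q = 2.4 m³/s

For a triangular section with side slope z = 1.2: A = zy² = 1.2×1.28² = 1.966 m²; P = 2y√(1+z²) = 2×1.28×1.562 = 3.999 m.
Hydraulic radius R = A/P = 1.966/3.999 = 0.4917 m.
Manning's equation: Q = (1/n) A R^(2/3) S^(1/2) = (1/0.031) × 1.966 × 0.4917^(2/3) × 0.003704^(1/2) = 2.4 m³/s.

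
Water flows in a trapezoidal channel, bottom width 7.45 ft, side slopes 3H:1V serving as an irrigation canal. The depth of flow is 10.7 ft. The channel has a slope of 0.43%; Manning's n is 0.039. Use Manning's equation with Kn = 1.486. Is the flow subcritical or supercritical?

subcritical

With bottom width b = 7.45 ft and side slope z = 3: A = (b + zy)y = (7.45 + 3×10.7)×10.7 = 423.2 ft²; P = b + 2y√(1+z²) = 7.45 + 2×10.7×3.162 = 75.12 ft.
Hydraulic radius R = A/P = 423.2/75.12 = 5.633 ft.
V = (1.486/n) R^(2/3) √S = (1.486/0.039) × 5.633^(2/3) × √0.0043 = 7.91 ft/s. Hydraulic depth D_h = A/T = 423.2/71.65 = 5.906 ft.
Froude number Fr = V/√(g·D_h) = 7.91/√(32.2×5.906) = 0.574, which is less than 1, so the flow is subcritical.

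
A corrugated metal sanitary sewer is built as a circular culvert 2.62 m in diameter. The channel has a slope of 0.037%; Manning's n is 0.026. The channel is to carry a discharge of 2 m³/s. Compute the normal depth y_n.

Manning's equation rearranged: A R^(2/3) = nQ / (1·√S) = 0.026 × 2 / (√0.00037) = 2.703.
Try y = 1.83 m: A R^(2/3) = 3.395 — over.
Try y = 1.11 m: A R^(2/3) = 1.521 — short.
Try y = 1.56 m: A R^(2/3) = 2.7 — ≈ 2.703.

y_n = 1.56 m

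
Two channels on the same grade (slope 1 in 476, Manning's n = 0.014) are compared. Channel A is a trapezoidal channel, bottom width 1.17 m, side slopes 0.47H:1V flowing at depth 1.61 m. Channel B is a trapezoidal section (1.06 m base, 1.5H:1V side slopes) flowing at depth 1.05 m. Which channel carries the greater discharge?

Channel A: With bottom width b = 1.17 m and side slope z = 0.47: A = (b + zy)y = (1.17 + 0.47×1.61)×1.61 = 3.102 m²; P = b + 2y√(1+z²) = 1.17 + 2×1.61×1.105 = 4.728 m. Hydraulic radius R = A/P = 3.102/4.728 = 0.6561 m. Q_A = (1/0.014)·3.102·0.6561^(2/3)·√0.002101 = 7.668 m³/s.
Channel B: With bottom width b = 1.06 m and side slope z = 1.5: A = (b + zy)y = (1.06 + 1.5×1.05)×1.05 = 2.767 m²; P = b + 2y√(1+z²) = 1.06 + 2×1.05×1.803 = 4.846 m. Hydraulic radius R = A/P = 2.767/4.846 = 0.571 m. Q_B = (1/0.014)·2.767·0.571^(2/3)·√0.002101 = 6.234 m³/s.
Q_A = 7.668 m³/s vs Q_B = 6.234 m³/s, so channel A carries more.

channel A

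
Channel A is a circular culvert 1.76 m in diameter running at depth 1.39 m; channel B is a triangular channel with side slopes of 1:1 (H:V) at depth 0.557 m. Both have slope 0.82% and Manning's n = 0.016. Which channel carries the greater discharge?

channel A

Channel A: For a circular section of diameter D = 1.76 m at depth y = 1.39 m, the central angle is θ = 2 arccos(1 − 2y/D) = 4.378 rad. Then A = (D²/8)(θ − sin θ) = 2.061 m² and P = Dθ/2 = 3.853 m. Hydraulic radius R = A/P = 2.061/3.853 = 0.5349 m. Q_A = (1/0.016)·2.061·0.5349^(2/3)·√0.0082 = 7.686 m³/s.
Channel B: For a triangular section with side slope z = 1: A = zy² = 1×0.557² = 0.3102 m²; P = 2y√(1+z²) = 2×0.557×1.414 = 1.575 m. Hydraulic radius R = A/P = 0.3102/1.575 = 0.1969 m. Q_B = (1/0.016)·0.3102·0.1969^(2/3)·√0.0082 = 0.5943 m³/s.
Q_A = 7.686 m³/s vs Q_B = 0.5943 m³/s, so channel A carries more.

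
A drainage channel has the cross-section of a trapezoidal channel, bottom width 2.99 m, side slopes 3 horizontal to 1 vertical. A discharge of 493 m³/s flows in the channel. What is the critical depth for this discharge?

At critical depth, Q² T / (g A³) = 1, i.e. A³/T = Q²/g = 493²/9.81 = 24780.
Trying y = 5.92 m: A³/T = 48130 — high.
Trying y = 3.84 m: A³/T = 6645 — low.
Trying y = 5.13 m: A³/T = 24820 — ≈ 24780.

y_c = 5.13 m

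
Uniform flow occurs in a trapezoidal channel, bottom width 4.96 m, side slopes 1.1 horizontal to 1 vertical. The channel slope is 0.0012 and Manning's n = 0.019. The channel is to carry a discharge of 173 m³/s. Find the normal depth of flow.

Manning's equation rearranged: A R^(2/3) = nQ / (1·√S) = 0.019 × 173 / (√0.0012) = 94.89.
Try y = 5.89 m: A R^(2/3) = 140.1 — too large.
Try y = 3.95 m: A R^(2/3) = 62.18 — too small.
Try y = 4.88 m: A R^(2/3) = 95.02 — ≈ 94.89.

y_n = 4.88 m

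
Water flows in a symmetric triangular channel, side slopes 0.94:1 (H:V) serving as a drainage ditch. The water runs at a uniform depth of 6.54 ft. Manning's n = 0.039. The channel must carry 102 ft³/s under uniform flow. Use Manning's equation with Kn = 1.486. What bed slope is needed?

For a triangular section with side slope z = 0.94: A = zy² = 0.94×6.54² = 40.21 ft²; P = 2y√(1+z²) = 2×6.54×1.372 = 17.95 ft.
Hydraulic radius R = A/P = 40.21/17.95 = 2.24 ft.
From Manning's equation, S = [nQ / (1.486 A R^(2/3))]² = [0.039 × 102 / (1.486 × 40.21 × 2.24^(2/3))]² = 0.00151.

S = 0.00151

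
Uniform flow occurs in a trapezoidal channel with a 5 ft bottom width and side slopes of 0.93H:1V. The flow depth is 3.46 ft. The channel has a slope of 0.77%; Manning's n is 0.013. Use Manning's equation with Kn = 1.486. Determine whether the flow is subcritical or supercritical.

supercritical

With bottom width b = 5 ft and side slope z = 0.93: A = (b + zy)y = (5 + 0.93×3.46)×3.46 = 28.43 ft²; P = b + 2y√(1+z²) = 5 + 2×3.46×1.366 = 14.45 ft.
Hydraulic radius R = A/P = 28.43/14.45 = 1.968 ft.
V = (1.486/n) R^(2/3) √S = (1.486/0.013) × 1.968^(2/3) × √0.0077 = 15.75 ft/s. Hydraulic depth D_h = A/T = 28.43/11.44 = 2.486 ft.
Froude number Fr = V/√(g·D_h) = 15.75/√(32.2×2.486) = 1.76, which is greater than 1, so the flow is supercritical.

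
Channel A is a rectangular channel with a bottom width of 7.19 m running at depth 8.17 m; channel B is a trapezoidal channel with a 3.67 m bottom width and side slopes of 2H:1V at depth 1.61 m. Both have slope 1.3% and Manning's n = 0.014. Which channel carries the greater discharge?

channel A

Channel A: Flow area A = b·y = 7.19 × 8.17 = 58.74 m². Wetted perimeter P = b + 2y = 7.19 + 2×8.17 = 23.53 m. Hydraulic radius R = A/P = 58.74/23.53 = 2.496 m. Q_A = (1/0.014)·58.74·2.496^(2/3)·√0.013 = 880.4 m³/s.
Channel B: With bottom width b = 3.67 m and side slope z = 2: A = (b + zy)y = (3.67 + 2×1.61)×1.61 = 11.09 m²; P = b + 2y√(1+z²) = 3.67 + 2×1.61×2.236 = 10.87 m. Hydraulic radius R = A/P = 11.09/10.87 = 1.02 m. Q_B = (1/0.014)·11.09·1.02^(2/3)·√0.013 = 91.57 m³/s.
Q_A = 880.4 m³/s vs Q_B = 91.57 m³/s, so channel A carries more.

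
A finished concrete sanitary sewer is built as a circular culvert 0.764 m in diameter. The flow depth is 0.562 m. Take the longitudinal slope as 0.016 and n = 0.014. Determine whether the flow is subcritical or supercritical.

supercritical

For a circular section of diameter D = 0.764 m at depth y = 0.562 m, the central angle is θ = 2 arccos(1 − 2y/D) = 4.123 rad. Then A = (D²/8)(θ − sin θ) = 0.3615 m² and P = Dθ/2 = 1.575 m.
Hydraulic radius R = A/P = 0.3615/1.575 = 0.2295 m.
V = (1/n) R^(2/3) √S = (1/0.014) × 0.2295^(2/3) × √0.016 = 3.387 m/s. Hydraulic depth D_h = A/T = 0.3615/0.6739 = 0.5364 m.
Froude number Fr = V/√(g·D_h) = 3.387/√(9.81×0.5364) = 1.48, which is greater than 1, so the flow is supercritical.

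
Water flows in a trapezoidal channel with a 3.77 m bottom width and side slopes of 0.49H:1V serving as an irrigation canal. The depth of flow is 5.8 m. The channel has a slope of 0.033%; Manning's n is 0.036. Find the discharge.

With bottom width b = 3.77 m and side slope z = 0.49: A = (b + zy)y = (3.77 + 0.49×5.8)×5.8 = 38.35 m²; P = b + 2y√(1+z²) = 3.77 + 2×5.8×1.114 = 16.69 m.
Hydraulic radius R = A/P = 38.35/16.69 = 2.298 m.
Manning's equation: Q = (1/n) A R^(2/3) S^(1/2) = (1/0.036) × 38.35 × 2.298^(2/3) × 0.00033^(1/2) = 33.7 m³/s.

Q = 33.7 m³/s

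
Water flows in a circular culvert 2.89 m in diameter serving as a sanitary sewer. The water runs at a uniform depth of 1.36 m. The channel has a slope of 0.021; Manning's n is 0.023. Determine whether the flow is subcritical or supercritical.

For a circular section of diameter D = 2.89 m at depth y = 1.36 m, the central angle is θ = 2 arccos(1 − 2y/D) = 3.024 rad. Then A = (D²/8)(θ − sin θ) = 3.034 m² and P = Dθ/2 = 4.37 m.
Hydraulic radius R = A/P = 3.034/4.37 = 0.6944 m.
V = (1/n) R^(2/3) √S = (1/0.023) × 0.6944^(2/3) × √0.021 = 4.941 m/s. Hydraulic depth D_h = A/T = 3.034/2.885 = 1.052 m.
Froude number Fr = V/√(g·D_h) = 4.941/√(9.81×1.052) = 1.54, which is greater than 1, so the flow is supercritical.

supercritical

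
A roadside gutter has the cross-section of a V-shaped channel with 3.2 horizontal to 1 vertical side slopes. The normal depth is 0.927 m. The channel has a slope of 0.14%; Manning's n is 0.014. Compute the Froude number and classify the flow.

For a triangular section with side slope z = 3.2: A = zy² = 3.2×0.927² = 2.75 m²; P = 2y√(1+z²) = 2×0.927×3.353 = 6.216 m.
Hydraulic radius R = A/P = 2.75/6.216 = 0.4424 m.
V = (1/n) R^(2/3) √S = (1/0.014) × 0.4424^(2/3) × √0.0014 = 1.552 m/s. Hydraulic depth D_h = A/T = 2.75/5.933 = 0.4635 m.
Froude number Fr = V/√(g·D_h) = 1.552/√(9.81×0.4635) = 0.728, which is less than 1, so the flow is subcritical.

subcritical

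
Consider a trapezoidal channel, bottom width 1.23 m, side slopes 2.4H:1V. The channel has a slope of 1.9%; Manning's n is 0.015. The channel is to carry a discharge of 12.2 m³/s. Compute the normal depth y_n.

y_n = 0.752 m

Manning's equation rearranged: A R^(2/3) = nQ / (1·√S) = 0.015 × 12.2 / (√0.019) = 1.328.
Trying y = 0.642 m: A R^(2/3) = 0.9485 — short.
Trying y = 0.856 m: A R^(2/3) = 1.759 — over.
Trying y = 0.752 m: A R^(2/3) = 1.328 — close enough.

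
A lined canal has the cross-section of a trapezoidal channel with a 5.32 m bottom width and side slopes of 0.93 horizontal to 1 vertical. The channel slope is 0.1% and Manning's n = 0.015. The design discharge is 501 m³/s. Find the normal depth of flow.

Manning's equation rearranged: A R^(2/3) = nQ / (1·√S) = 0.015 × 501 / (√0.001) = 237.6.
Trying y = 8.5 m: A R^(2/3) = 280.4 — too large.
Trying y = 6.99 m: A R^(2/3) = 186.3 — too small.
Trying y = 7.86 m: A R^(2/3) = 237.7 — close enough.

y_n = 7.86 m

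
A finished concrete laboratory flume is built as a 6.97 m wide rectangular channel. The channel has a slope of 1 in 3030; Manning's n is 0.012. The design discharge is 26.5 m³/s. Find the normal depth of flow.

Manning's equation rearranged: A R^(2/3) = nQ / (1·√S) = 0.012 × 26.5 / (√0.00033) = 17.5.
Try y = 2.27 m: A R^(2/3) = 19.56 — too large.
Try y = 1.51 m: A R^(2/3) = 10.9 — too small.
Try y = 2.1 m: A R^(2/3) = 17.53 — matches.

y_n = 2.1 m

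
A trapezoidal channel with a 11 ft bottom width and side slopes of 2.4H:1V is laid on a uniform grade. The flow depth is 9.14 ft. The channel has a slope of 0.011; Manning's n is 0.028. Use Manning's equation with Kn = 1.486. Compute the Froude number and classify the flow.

With bottom width b = 11 ft and side slope z = 2.4: A = (b + zy)y = (11 + 2.4×9.14)×9.14 = 301 ft²; P = b + 2y√(1+z²) = 11 + 2×9.14×2.6 = 58.53 ft.
Hydraulic radius R = A/P = 301/58.53 = 5.143 ft.
V = (1.486/n) R^(2/3) √S = (1.486/0.028) × 5.143^(2/3) × √0.011 = 16.59 ft/s. Hydraulic depth D_h = A/T = 301/54.87 = 5.486 ft.
Froude number Fr = V/√(g·D_h) = 16.59/√(32.2×5.486) = 1.25, which is greater than 1, so the flow is supercritical.

supercritical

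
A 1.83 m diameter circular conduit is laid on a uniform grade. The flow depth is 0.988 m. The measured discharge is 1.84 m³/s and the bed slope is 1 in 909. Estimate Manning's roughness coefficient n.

For a circular section of diameter D = 1.83 m at depth y = 0.988 m, the central angle is θ = 2 arccos(1 − 2y/D) = 3.301 rad. Then A = (D²/8)(θ − sin θ) = 1.449 m² and P = Dθ/2 = 3.021 m.
Hydraulic radius R = A/P = 1.449/3.021 = 0.4795 m.
Rearranging Manning's equation: n = (1/Q) A R^(2/3) S^(1/2) = (1/1.84) × 1.449 × 0.4795^(2/3) × √0.0011 = 0.016.

n = 0.016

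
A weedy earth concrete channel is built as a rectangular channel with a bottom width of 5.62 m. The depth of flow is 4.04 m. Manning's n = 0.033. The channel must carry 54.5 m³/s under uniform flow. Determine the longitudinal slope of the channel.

Flow area A = b·y = 5.62 × 4.04 = 22.7 m². Wetted perimeter P = b + 2y = 5.62 + 2×4.04 = 13.7 m.
Hydraulic radius R = A/P = 22.7/13.7 = 1.657 m.
From Manning's equation, S = [nQ / (1 A R^(2/3))]² = [0.033 × 54.5 / (1 × 22.7 × 1.657^(2/3))]² = 0.0032.

S = 0.0032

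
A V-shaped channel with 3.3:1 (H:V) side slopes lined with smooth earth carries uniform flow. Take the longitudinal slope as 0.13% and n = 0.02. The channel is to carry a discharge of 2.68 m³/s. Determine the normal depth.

Manning's equation rearranged: A R^(2/3) = nQ / (1·√S) = 0.02 × 2.68 / (√0.0013) = 1.487.
At y = 0.72 m: A R^(2/3) = 0.8407 — too small.
At y = 1.09 m: A R^(2/3) = 2.54 — too large.
At y = 0.892 m: A R^(2/3) = 1.489 — close enough.

y_n = 0.892 m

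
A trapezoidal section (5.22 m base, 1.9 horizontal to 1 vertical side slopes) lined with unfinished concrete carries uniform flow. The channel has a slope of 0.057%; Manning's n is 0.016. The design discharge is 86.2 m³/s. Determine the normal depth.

y_n = 3.26 m

Manning's equation rearranged: A R^(2/3) = nQ / (1·√S) = 0.016 × 86.2 / (√0.00057) = 57.77.
Try y = 4.14 m: A R^(2/3) = 95.91 — over.
Try y = 3.26 m: A R^(2/3) = 57.8 — matches.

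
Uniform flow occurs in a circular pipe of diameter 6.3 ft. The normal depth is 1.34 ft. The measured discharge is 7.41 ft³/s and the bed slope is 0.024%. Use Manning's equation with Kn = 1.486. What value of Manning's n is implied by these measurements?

For a circular section of diameter D = 6.3 ft at depth y = 1.34 ft, the central angle is θ = 2 arccos(1 − 2y/D) = 1.917 rad. Then A = (D²/8)(θ − sin θ) = 4.846 ft² and P = Dθ/2 = 6.04 ft.
Hydraulic radius R = A/P = 4.846/6.04 = 0.8024 ft.
Rearranging Manning's equation: n = (1.486/Q) A R^(2/3) S^(1/2) = (1.486/7.41) × 4.846 × 0.8024^(2/3) × √0.00024 = 0.013.

n = 0.013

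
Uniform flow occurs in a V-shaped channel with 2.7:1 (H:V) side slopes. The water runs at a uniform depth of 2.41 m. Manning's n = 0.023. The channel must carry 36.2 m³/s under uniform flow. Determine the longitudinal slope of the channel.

S = 0.0024

For a triangular section with side slope z = 2.7: A = zy² = 2.7×2.41² = 15.68 m²; P = 2y√(1+z²) = 2×2.41×2.879 = 13.88 m.
Hydraulic radius R = A/P = 15.68/13.88 = 1.13 m.
From Manning's equation, S = [nQ / (1 A R^(2/3))]² = [0.023 × 36.2 / (1 × 15.68 × 1.13^(2/3))]² = 0.0024.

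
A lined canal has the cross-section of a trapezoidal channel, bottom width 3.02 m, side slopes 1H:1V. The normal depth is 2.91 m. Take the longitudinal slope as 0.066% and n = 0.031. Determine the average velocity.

With bottom width b = 3.02 m and side slope z = 1: A = (b + zy)y = (3.02 + 1×2.91)×2.91 = 17.26 m²; P = b + 2y√(1+z²) = 3.02 + 2×2.91×1.414 = 11.25 m.
Hydraulic radius R = A/P = 17.26/11.25 = 1.534 m.
From Manning's equation, V = (1/n) R^(2/3) S^(1/2) = (1/0.031) × 1.534^(2/3) × 0.00066^(1/2) = 1.1 m/s.

V = 1.1 m/s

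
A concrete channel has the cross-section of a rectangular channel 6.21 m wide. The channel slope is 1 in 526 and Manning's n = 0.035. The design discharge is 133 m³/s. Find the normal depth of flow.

Manning's equation rearranged: A R^(2/3) = nQ / (1·√S) = 0.035 × 133 / (√0.001901) = 106.8.
Try y = 6.77 m: A R^(2/3) = 69.57 — too small.
Try y = 10.6 m: A R^(2/3) = 118 — too large.
Try y = 9.72 m: A R^(2/3) = 106.8 — matches.

y_n = 9.72 m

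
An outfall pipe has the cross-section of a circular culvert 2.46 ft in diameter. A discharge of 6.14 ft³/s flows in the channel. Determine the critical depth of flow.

At critical depth, Q² T / (g A³) = 1, i.e. A³/T = Q²/g = 6.14²/32.2 = 1.171.
Trying y = 0.703 ft: A³/T = 0.6335 — too small.
Trying y = 0.959 ft: A³/T = 2.103 — too large.
Trying y = 0.824 ft: A³/T = 1.172 — close enough.

y_c = 0.824 ft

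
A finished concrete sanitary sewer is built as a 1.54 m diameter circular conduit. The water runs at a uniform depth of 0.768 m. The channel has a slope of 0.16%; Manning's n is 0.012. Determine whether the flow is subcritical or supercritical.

subcritical

For a circular section of diameter D = 1.54 m at depth y = 0.768 m, the central angle is θ = 2 arccos(1 − 2y/D) = 3.136 rad. Then A = (D²/8)(θ − sin θ) = 0.9282 m² and P = Dθ/2 = 2.415 m.
Hydraulic radius R = A/P = 0.9282/2.415 = 0.3844 m.
V = (1/n) R^(2/3) √S = (1/0.012) × 0.3844^(2/3) × √0.0016 = 1.762 m/s. Hydraulic depth D_h = A/T = 0.9282/1.54 = 0.6028 m.
Froude number Fr = V/√(g·D_h) = 1.762/√(9.81×0.6028) = 0.725, which is less than 1, so the flow is subcritical.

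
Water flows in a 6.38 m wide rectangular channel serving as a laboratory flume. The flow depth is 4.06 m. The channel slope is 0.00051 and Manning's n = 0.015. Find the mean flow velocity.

Flow area A = b·y = 6.38 × 4.06 = 25.9 m². Wetted perimeter P = b + 2y = 6.38 + 2×4.06 = 14.5 m.
Hydraulic radius R = A/P = 25.9/14.5 = 1.786 m.
From Manning's equation, V = (1/n) R^(2/3) S^(1/2) = (1/0.015) × 1.786^(2/3) × 0.00051^(1/2) = 2.22 m/s.

V = 2.22 m/s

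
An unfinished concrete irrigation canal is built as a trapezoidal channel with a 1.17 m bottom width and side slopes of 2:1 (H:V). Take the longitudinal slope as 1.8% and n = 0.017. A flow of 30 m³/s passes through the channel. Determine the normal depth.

Manning's equation rearranged: A R^(2/3) = nQ / (1·√S) = 0.017 × 30 / (√0.018) = 3.801.
At y = 1.53 m: A R^(2/3) = 5.613 — high.
At y = 1.29 m: A R^(2/3) = 3.803 — matches.

y_n = 1.29 m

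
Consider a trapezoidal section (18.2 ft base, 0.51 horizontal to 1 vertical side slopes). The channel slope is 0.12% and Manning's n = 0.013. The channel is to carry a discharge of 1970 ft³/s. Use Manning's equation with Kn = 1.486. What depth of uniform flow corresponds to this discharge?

Manning's equation rearranged: A R^(2/3) = nQ / (1.486·√S) = 0.013 × 1970 / (1.486 × √0.0012) = 497.5.
At y = 9.95 ft: A R^(2/3) = 740 — over.
At y = 5.49 ft: A R^(2/3) = 279.6 — short.
At y = 7.82 ft: A R^(2/3) = 497.3 — matches.

y_n = 7.82 ft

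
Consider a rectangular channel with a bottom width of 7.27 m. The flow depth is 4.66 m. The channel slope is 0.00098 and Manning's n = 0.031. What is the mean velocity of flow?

Flow area A = b·y = 7.27 × 4.66 = 33.88 m². Wetted perimeter P = b + 2y = 7.27 + 2×4.66 = 16.59 m.
Hydraulic radius R = A/P = 33.88/16.59 = 2.042 m.
From Manning's equation, V = (1/n) R^(2/3) S^(1/2) = (1/0.031) × 2.042^(2/3) × 0.00098^(1/2) = 1.63 m/s.

V = 1.63 m/s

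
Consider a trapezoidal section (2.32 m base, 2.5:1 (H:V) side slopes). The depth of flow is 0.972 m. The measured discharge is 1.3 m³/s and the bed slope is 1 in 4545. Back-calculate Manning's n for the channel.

With bottom width b = 2.32 m and side slope z = 2.5: A = (b + zy)y = (2.32 + 2.5×0.972)×0.972 = 4.617 m²; P = b + 2y√(1+z²) = 2.32 + 2×0.972×2.693 = 7.554 m.
Hydraulic radius R = A/P = 4.617/7.554 = 0.6112 m.
Rearranging Manning's equation: n = (1/Q) A R^(2/3) S^(1/2) = (1/1.3) × 4.617 × 0.6112^(2/3) × √0.00022 = 0.0379.

n = 0.0379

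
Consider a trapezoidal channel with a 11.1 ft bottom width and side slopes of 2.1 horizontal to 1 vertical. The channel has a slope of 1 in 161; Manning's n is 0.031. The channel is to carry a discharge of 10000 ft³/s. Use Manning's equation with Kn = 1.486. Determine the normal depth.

Manning's equation rearranged: A R^(2/3) = nQ / (1.486·√S) = 0.031 × 10000 / (1.486 × √0.006211) = 2647.
At y = 17.3 ft: A R^(2/3) = 3540 — over.
At y = 11.8 ft: A R^(2/3) = 1462 — short.
At y = 15.3 ft: A R^(2/3) = 2654 — matches.

y_n = 15.3 ft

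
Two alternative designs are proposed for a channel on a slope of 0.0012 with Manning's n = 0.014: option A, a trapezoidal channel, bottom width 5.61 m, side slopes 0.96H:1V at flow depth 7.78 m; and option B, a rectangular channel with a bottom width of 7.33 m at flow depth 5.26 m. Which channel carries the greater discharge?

channel A

Channel A: With bottom width b = 5.61 m and side slope z = 0.96: A = (b + zy)y = (5.61 + 0.96×7.78)×7.78 = 101.8 m²; P = b + 2y√(1+z²) = 5.61 + 2×7.78×1.386 = 27.18 m. Hydraulic radius R = A/P = 101.8/27.18 = 3.744 m. Q_A = (1/0.014)·101.8·3.744^(2/3)·√0.0012 = 607 m³/s.
Channel B: Flow area A = b·y = 7.33 × 5.26 = 38.56 m². Wetted perimeter P = b + 2y = 7.33 + 2×5.26 = 17.85 m. Hydraulic radius R = A/P = 38.56/17.85 = 2.16 m. Q_B = (1/0.014)·38.56·2.16^(2/3)·√0.0012 = 159.4 m³/s.
Q_A = 607 m³/s vs Q_B = 159.4 m³/s, so channel A carries more.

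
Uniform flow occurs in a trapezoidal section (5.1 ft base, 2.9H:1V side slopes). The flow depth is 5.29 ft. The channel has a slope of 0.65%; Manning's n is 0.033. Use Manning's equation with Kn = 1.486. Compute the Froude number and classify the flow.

With bottom width b = 5.1 ft and side slope z = 2.9: A = (b + zy)y = (5.1 + 2.9×5.29)×5.29 = 108.1 ft²; P = b + 2y√(1+z²) = 5.1 + 2×5.29×3.068 = 37.55 ft.
Hydraulic radius R = A/P = 108.1/37.55 = 2.879 ft.
V = (1.486/n) R^(2/3) √S = (1.486/0.033) × 2.879^(2/3) × √0.0065 = 7.348 ft/s. Hydraulic depth D_h = A/T = 108.1/35.78 = 3.022 ft.
Froude number Fr = V/√(g·D_h) = 7.348/√(32.2×3.022) = 0.745, which is less than 1, so the flow is subcritical.

subcritical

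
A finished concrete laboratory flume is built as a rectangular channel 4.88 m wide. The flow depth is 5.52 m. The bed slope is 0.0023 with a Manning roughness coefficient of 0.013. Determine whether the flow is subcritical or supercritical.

Flow area A = b·y = 4.88 × 5.52 = 26.94 m². Wetted perimeter P = b + 2y = 4.88 + 2×5.52 = 15.92 m.
Hydraulic radius R = A/P = 26.94/15.92 = 1.692 m.
V = (1/n) R^(2/3) √S = (1/0.013) × 1.692^(2/3) × √0.0023 = 5.238 m/s. Hydraulic depth D_h = A/T = 26.94/4.88 = 5.52 m.
Froude number Fr = V/√(g·D_h) = 5.238/√(9.81×5.52) = 0.712, which is less than 1, so the flow is subcritical.

subcritical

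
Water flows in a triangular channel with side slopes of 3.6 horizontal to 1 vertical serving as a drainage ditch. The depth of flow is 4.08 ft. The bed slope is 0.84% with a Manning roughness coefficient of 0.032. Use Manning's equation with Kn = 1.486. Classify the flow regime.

For a triangular section with side slope z = 3.6: A = zy² = 3.6×4.08² = 59.93 ft²; P = 2y√(1+z²) = 2×4.08×3.736 = 30.49 ft.
Hydraulic radius R = A/P = 59.93/30.49 = 1.966 ft.
V = (1.486/n) R^(2/3) √S = (1.486/0.032) × 1.966^(2/3) × √0.0084 = 6.678 ft/s. Hydraulic depth D_h = A/T = 59.93/29.38 = 2.04 ft.
Froude number Fr = V/√(g·D_h) = 6.678/√(32.2×2.04) = 0.824, which is less than 1, so the flow is subcritical.

subcritical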